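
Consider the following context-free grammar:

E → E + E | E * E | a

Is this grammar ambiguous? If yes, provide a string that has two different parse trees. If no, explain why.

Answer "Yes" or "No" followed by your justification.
Two different leftmost derivations of a + a * a:
  (1) E ⇒ E + E ⇒ a + E ⇒ a + E * E ⇒ a + a * E ⇒ a + a * a   (tree groups a + (a * a))
  (2) E ⇒ E * E ⇒ E + E * E ⇒ a + E * E ⇒ a + a * E ⇒ a + a * a   (tree groups (a + a) * a)
Two distinct leftmost derivations = two distinct parse trees, so the grammar is ambiguous.

Final answer: Yes - the string 'a + a * a' has two distinct leftmost derivations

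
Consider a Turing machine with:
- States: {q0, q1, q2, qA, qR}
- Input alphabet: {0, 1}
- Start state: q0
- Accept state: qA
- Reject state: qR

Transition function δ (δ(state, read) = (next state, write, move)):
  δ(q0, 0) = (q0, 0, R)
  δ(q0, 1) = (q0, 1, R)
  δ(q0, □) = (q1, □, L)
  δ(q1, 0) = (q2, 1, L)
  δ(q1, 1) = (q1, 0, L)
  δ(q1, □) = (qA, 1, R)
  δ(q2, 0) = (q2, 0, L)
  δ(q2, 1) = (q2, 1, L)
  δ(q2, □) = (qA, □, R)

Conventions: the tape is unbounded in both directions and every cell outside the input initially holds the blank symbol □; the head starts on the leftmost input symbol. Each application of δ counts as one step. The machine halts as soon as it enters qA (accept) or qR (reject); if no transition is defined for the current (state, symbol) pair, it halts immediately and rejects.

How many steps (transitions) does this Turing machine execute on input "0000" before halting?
Step 0: [q0]0000 (head at position 0)
Step 1: δ(q0, 0) = (q0, 0, R)  ⊢  0[q0]000 (head at position 1)
Step 2: δ(q0, 0) = (q0, 0, R)  ⊢  00[q0]00 (head at position 2)
Step 3: δ(q0, 0) = (q0, 0, R)  ⊢  000[q0]0 (head at position 3)
Step 4: δ(q0, 0) = (q0, 0, R)  ⊢  0000[q0]□ (head at position 4)
Step 5: δ(q0, □) = (q1, □, L)  ⊢  000[q1]0□ (head at position 3)
Step 6: δ(q1, 0) = (q2, 1, L)  ⊢  00[q2]01□ (head at position 2)
Step 7: δ(q2, 0) = (q2, 0, L)  ⊢  0[q2]001□ (head at position 1)
Step 8: δ(q2, 0) = (q2, 0, L)  ⊢  [q2]0001□ (head at position 0)
Step 9: δ(q2, 0) = (q2, 0, L)  ⊢  [q2]□0001□ (head at position -1)
Step 10: δ(q2, □) = (qA, □, R)  ⊢  □[qA]0001□ (head at position 0)
The machine is in qA, so it halts and accepts.
Number of transitions executed: 10.

Final answer: 10 steps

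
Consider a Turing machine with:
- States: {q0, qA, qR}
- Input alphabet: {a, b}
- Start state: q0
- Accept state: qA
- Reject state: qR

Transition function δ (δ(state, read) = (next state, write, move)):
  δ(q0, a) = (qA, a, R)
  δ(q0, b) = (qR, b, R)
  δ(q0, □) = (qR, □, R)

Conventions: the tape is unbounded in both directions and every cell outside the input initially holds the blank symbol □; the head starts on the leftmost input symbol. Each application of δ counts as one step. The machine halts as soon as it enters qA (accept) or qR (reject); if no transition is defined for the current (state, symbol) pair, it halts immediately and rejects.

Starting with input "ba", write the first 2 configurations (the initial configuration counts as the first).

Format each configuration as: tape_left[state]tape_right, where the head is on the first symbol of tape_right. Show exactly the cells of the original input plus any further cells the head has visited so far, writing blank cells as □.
Step 0: [q0]ba (head at position 0)
Step 1: δ(q0, b) = (qR, b, R)  ⊢  b[qR]a (head at position 1)

Final answer: [q0]ba ⊢ b[qR]a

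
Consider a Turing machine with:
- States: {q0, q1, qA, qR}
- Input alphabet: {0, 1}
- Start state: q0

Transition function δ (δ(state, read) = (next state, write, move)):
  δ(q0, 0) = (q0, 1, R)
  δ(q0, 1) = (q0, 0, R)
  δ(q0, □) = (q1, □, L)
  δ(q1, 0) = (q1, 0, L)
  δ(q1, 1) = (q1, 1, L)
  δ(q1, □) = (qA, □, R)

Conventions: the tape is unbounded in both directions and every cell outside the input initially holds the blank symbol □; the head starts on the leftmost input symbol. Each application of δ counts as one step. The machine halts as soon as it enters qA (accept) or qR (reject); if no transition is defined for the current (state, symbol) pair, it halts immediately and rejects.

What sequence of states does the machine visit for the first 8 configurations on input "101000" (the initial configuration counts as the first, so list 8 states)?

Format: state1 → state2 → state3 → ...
Step 0: [q0]101000 (head at position 0)
Step 1: δ(q0, 1) = (q0, 0, R)  ⊢  0[q0]01000 (head at position 1)
Step 2: δ(q0, 0) = (q0, 1, R)  ⊢  01[q0]1000 (head at position 2)
Step 3: δ(q0, 1) = (q0, 0, R)  ⊢  010[q0]000 (head at position 3)
Step 4: δ(q0, 0) = (q0, 1, R)  ⊢  0101[q0]00 (head at position 4)
Step 5: δ(q0, 0) = (q0, 1, R)  ⊢  01011[q0]0 (head at position 5)
Step 6: δ(q0, 0) = (q0, 1, R)  ⊢  010111[q0]□ (head at position 6)
Step 7: δ(q0, □) = (q1, □, L)  ⊢  01011[q1]1□ (head at position 5)
Reading off the states of these 8 configurations: q0 → q0 → q0 → q0 → q0 → q0 → q0 → q1

Final answer: q0 → q0 → q0 → q0 → q0 → q0 → q0 → q1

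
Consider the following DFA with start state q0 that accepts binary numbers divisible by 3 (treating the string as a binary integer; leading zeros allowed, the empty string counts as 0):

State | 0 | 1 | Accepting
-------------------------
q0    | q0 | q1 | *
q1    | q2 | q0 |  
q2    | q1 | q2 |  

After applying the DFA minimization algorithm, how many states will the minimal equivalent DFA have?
All 3 states are reachable from q0, so none can be removed as unreachable.
Table-filling: first mark every (accepting, non-accepting) pair as distinguishable (accepting: {q0}; non-accepting: {q1, q2}).
Round 1: (q1, q2) on '1' go to q0 and q2, already distinguishable → mark.
Every pair of states is distinguishable, so the DFA is already minimal.
Equivalence classes: {q0}, {q1}, {q2} → 3 states.

Final answer: 3 states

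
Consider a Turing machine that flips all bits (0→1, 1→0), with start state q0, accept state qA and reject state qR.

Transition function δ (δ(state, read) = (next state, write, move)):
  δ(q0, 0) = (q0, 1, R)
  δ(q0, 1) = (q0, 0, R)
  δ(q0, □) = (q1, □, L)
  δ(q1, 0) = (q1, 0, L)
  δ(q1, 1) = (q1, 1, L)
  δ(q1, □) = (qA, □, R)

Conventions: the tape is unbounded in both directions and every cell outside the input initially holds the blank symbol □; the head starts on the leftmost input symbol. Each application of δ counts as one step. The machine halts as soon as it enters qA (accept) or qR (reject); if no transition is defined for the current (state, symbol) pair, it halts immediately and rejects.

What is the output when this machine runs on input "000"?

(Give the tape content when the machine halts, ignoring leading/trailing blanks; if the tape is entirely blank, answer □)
Step 0: [q0]000 (head at position 0)
Step 1: δ(q0, 0) = (q0, 1, R)  ⊢  1[q0]00 (head at position 1)
Step 2: δ(q0, 0) = (q0, 1, R)  ⊢  11[q0]0 (head at position 2)
Step 3: δ(q0, 0) = (q0, 1, R)  ⊢  111[q0]□ (head at position 3)
Step 4: δ(q0, □) = (q1, □, L)  ⊢  11[q1]1□ (head at position 2)
Step 5: δ(q1, 1) = (q1, 1, L)  ⊢  1[q1]11□ (head at position 1)
Step 6: δ(q1, 1) = (q1, 1, L)  ⊢  [q1]111□ (head at position 0)
Step 7: δ(q1, 1) = (q1, 1, L)  ⊢  [q1]□111□ (head at position -1)
Step 8: δ(q1, □) = (qA, □, R)  ⊢  □[qA]111□ (head at position 0)
The machine is in qA, so it halts and accepts.
Tape content when halted (ignoring surrounding blanks): 111

Final answer: Output: 111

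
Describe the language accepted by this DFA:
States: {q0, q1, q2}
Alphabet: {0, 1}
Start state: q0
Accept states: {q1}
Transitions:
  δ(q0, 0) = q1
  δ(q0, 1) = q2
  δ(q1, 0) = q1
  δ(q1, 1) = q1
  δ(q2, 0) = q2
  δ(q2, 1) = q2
Analyzing the DFA structure:
Start state: q0
Accept states: {q1}
Interpreting what each state remembers (checking against the transitions):
  q0: nothing has been read yet
  q1: the first symbol was 0
  q2: the first symbol was 1 (trap state)
  δ(q0, 0): in q0 (nothing has been read yet), after reading 0 we have: the first symbol was 0 → q1
  δ(q0, 1): in q0 (nothing has been read yet), after reading 1 we have: the first symbol was 1 (trap state) → q2
  δ(q1, 0): in q1 (the first symbol was 0), after reading 0 we have: the first symbol was 0 → q1
  δ(q1, 1): in q1 (the first symbol was 0), after reading 1 we have: the first symbol was 0 → q1
  δ(q2, 0): in q2 (the first symbol was 1 (trap state)), after reading 0 we have: the first symbol was 1 (trap state) → q2
  δ(q2, 1): in q2 (the first symbol was 1 (trap state)), after reading 1 we have: the first symbol was 1 (trap state) → q2
A string is accepted iff it ends in {q1}, i.e. the first symbol was 0.
Language: All binary strings starting with 0

Final answer: All binary strings starting with 0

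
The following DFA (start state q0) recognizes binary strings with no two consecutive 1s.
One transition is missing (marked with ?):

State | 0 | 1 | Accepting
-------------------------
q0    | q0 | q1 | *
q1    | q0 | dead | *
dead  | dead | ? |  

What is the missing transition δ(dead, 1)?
dead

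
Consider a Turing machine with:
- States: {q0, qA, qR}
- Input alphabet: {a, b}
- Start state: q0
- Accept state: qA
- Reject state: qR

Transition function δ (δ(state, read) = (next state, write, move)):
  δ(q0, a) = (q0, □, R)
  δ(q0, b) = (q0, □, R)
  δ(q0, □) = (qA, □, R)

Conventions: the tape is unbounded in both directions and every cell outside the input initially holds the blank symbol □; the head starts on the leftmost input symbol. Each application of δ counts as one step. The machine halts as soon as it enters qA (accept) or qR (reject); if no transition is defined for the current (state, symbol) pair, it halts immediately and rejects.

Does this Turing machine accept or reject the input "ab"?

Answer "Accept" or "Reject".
Step 0: [q0]ab (head at position 0)
Step 1: δ(q0, a) = (q0, □, R)  ⊢  □[q0]b (head at position 1)
Step 2: δ(q0, b) = (q0, □, R)  ⊢  □□[q0]□ (head at position 2)
Step 3: δ(q0, □) = (qA, □, R)  ⊢  □□□[qA]□ (head at position 3)
The machine is in qA, so it halts and accepts.

Final answer: Accept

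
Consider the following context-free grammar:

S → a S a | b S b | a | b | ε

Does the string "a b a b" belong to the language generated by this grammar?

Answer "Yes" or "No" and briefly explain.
Every production places the same symbol at both ends (or yields a single symbol / ε), so every derived string is a palindrome. a b a b reversed is b a b a ≠ a b a b, so it is not a palindrome and cannot be derived (already the first step fails: the string starts with a but ends with b, so neither S → a S a nor S → b S b fits).

Final answer: No - no valid derivation exists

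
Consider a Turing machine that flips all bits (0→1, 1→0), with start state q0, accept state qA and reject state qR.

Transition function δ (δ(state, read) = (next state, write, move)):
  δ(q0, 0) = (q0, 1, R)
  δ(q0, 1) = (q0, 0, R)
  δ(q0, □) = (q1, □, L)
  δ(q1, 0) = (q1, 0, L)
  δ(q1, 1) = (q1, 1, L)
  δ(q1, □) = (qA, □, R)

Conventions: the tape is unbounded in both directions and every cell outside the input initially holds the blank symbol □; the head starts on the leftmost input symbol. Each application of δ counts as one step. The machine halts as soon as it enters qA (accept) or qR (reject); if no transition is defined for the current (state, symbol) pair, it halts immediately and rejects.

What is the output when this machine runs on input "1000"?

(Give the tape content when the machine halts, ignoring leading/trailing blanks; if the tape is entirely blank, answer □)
Step 0: [q0]1000 (head at position 0)
Step 1: δ(q0, 1) = (q0, 0, R)  ⊢  0[q0]000 (head at position 1)
Step 2: δ(q0, 0) = (q0, 1, R)  ⊢  01[q0]00 (head at position 2)
Step 3: δ(q0, 0) = (q0, 1, R)  ⊢  011[q0]0 (head at position 3)
Step 4: δ(q0, 0) = (q0, 1, R)  ⊢  0111[q0]□ (head at position 4)
Step 5: δ(q0, □) = (q1, □, L)  ⊢  011[q1]1□ (head at position 3)
Step 6: δ(q1, 1) = (q1, 1, L)  ⊢  01[q1]11□ (head at position 2)
Step 7: δ(q1, 1) = (q1, 1, L)  ⊢  0[q1]111□ (head at position 1)
Step 8: δ(q1, 1) = (q1, 1, L)  ⊢  [q1]0111□ (head at position 0)
Step 9: δ(q1, 0) = (q1, 0, L)  ⊢  [q1]□0111□ (head at position -1)
Step 10: δ(q1, □) = (qA, □, R)  ⊢  □[qA]0111□ (head at position 0)
The machine is in qA, so it halts and accepts.
Tape content when halted (ignoring surrounding blanks): 0111

Final answer: Output: 0111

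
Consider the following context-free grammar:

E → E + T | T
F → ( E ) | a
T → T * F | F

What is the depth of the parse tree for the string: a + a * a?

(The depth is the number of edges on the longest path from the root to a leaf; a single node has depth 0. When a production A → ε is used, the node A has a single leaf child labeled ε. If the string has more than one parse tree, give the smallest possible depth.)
The grammar is unambiguous; the parse tree of a + a * a is:
E → E + T at the root (depth 0).
  Left E (depth 1) → T (2) → F (3) → a (4).
  Right T (depth 1) → T * F; that T (2) → F (3) → a (4); F (2) → a (3).
The longest root-to-leaf paths have 4 edges.
Depth = 4.

Final answer: 4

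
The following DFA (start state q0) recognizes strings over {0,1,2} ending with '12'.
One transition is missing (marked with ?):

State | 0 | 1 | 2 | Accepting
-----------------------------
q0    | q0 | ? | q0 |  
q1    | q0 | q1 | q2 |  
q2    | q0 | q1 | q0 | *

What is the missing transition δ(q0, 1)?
q1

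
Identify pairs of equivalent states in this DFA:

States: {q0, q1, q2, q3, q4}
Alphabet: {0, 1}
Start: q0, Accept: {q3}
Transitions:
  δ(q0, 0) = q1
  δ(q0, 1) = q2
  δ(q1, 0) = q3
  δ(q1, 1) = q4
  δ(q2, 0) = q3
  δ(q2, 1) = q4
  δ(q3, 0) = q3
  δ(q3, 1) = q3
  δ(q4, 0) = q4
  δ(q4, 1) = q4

Using the table-filling algorithm:
Round 0 – mark pairs where exactly one state is accepting: (q0,q3), (q1,q3), (q2,q3), (q3,q4)
Round 1 – newly marked: (q0,q1) [on 0: q1 vs q3, already marked]; (q0,q2) [on 0: q1 vs q3, already marked]; (q1,q4) [on 0: q3 vs q4, already marked]; (q2,q4) [on 0: q3 vs q4, already marked]
Round 2 – newly marked: (q0,q4) [on 0: q1 vs q4, already marked]
No further pairs can be marked.
(q1, q2) unmarked: δ(q1,0)=q3, δ(q2,0)=q3; δ(q1,1)=q4, δ(q2,1)=q4 → equivalent
Equivalent pairs: (q1, q2)

Final answer: Equivalent pairs: (q1, q2)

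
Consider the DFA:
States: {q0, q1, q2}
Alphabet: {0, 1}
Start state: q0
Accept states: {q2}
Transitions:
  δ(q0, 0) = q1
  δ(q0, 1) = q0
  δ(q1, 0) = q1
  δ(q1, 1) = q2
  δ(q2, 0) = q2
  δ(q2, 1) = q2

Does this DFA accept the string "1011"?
Processing string "1011":
  q0 --1--> q0
  q0 --0--> q1
  q1 --1--> q2
  q2 --1--> q2
Final state: q2
Accept states: {q2}
q2 is an accept state, so the string is accepted.

Final answer: Yes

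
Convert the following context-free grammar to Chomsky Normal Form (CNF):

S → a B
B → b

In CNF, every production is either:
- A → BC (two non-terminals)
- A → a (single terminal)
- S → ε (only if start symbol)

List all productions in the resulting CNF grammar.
The grammar has no ε-productions or unit productions to eliminate.
S → a B has terminal a in a right-hand side of length ≥ 2: introduce T_a → a and use T_a in place of a.
B → b is already in CNF (single terminal) – keep it.
S → a B becomes S → T_a B.
Resulting CNF grammar (3 productions): T_a → a; B → b; S → T_a B

Final answer: T_a → a; B → b; S → T_a B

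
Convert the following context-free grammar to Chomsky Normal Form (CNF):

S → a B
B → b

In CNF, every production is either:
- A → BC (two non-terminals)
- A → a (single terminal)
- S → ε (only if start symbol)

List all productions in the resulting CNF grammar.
The grammar has no ε-productions or unit productions to eliminate.
S → a B has terminal a in a right-hand side of length ≥ 2: introduce T_a → a and use T_a in place of a.
B → b is already in CNF (single terminal) – keep it.
S → a B becomes S → T_a B.
Resulting CNF grammar (3 productions): T_a → a; B → b; S → T_a B

Final answer: T_a → a; B → b; S → T_a B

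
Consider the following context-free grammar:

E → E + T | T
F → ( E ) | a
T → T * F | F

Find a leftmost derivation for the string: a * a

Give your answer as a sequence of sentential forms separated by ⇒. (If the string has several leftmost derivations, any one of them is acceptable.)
Start with E.
Step 1: the leftmost non-terminal is E; apply E → T:  T
Step 2: the leftmost non-terminal is T; apply T → T * F:  T * F
Step 3: the leftmost non-terminal is T; apply T → F:  F * F
Step 4: the leftmost non-terminal is F; apply F → a:  a * F
Step 5: the leftmost non-terminal is F; apply F → a:  a * a

Final answer: E ⇒ T ⇒ T * F ⇒ F * F ⇒ a * F ⇒ a * a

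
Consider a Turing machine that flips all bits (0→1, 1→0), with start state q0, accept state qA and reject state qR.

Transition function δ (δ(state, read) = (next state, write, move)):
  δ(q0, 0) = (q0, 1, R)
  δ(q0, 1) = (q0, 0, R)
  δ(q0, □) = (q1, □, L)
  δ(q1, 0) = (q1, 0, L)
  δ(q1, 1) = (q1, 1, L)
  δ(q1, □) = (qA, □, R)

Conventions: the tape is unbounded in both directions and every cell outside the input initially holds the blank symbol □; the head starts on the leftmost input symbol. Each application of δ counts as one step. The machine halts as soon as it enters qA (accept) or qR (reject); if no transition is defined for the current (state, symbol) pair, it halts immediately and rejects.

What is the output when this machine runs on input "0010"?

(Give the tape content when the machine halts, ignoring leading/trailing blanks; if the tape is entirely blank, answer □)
Step 0: [q0]0010 (head at position 0)
Step 1: δ(q0, 0) = (q0, 1, R)  ⊢  1[q0]010 (head at position 1)
Step 2: δ(q0, 0) = (q0, 1, R)  ⊢  11[q0]10 (head at position 2)
Step 3: δ(q0, 1) = (q0, 0, R)  ⊢  110[q0]0 (head at position 3)
Step 4: δ(q0, 0) = (q0, 1, R)  ⊢  1101[q0]□ (head at position 4)
Step 5: δ(q0, □) = (q1, □, L)  ⊢  110[q1]1□ (head at position 3)
Step 6: δ(q1, 1) = (q1, 1, L)  ⊢  11[q1]01□ (head at position 2)
Step 7: δ(q1, 0) = (q1, 0, L)  ⊢  1[q1]101□ (head at position 1)
Step 8: δ(q1, 1) = (q1, 1, L)  ⊢  [q1]1101□ (head at position 0)
Step 9: δ(q1, 1) = (q1, 1, L)  ⊢  [q1]□1101□ (head at position -1)
Step 10: δ(q1, □) = (qA, □, R)  ⊢  □[qA]1101□ (head at position 0)
The machine is in qA, so it halts and accepts.
Tape content when halted (ignoring surrounding blanks): 1101

Final answer: Output: 1101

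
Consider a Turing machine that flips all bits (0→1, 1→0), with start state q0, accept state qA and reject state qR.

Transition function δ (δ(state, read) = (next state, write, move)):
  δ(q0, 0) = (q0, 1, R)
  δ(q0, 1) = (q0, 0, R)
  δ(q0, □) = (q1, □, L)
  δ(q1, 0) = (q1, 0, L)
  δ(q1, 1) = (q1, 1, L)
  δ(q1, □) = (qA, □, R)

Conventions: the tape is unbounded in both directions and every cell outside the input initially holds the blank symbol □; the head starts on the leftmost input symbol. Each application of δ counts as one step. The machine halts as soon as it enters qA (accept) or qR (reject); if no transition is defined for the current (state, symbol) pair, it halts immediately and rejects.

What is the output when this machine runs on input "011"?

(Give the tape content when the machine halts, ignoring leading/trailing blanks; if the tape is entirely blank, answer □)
Step 0: [q0]011 (head at position 0)
Step 1: δ(q0, 0) = (q0, 1, R)  ⊢  1[q0]11 (head at position 1)
Step 2: δ(q0, 1) = (q0, 0, R)  ⊢  10[q0]1 (head at position 2)
Step 3: δ(q0, 1) = (q0, 0, R)  ⊢  100[q0]□ (head at position 3)
Step 4: δ(q0, □) = (q1, □, L)  ⊢  10[q1]0□ (head at position 2)
Step 5: δ(q1, 0) = (q1, 0, L)  ⊢  1[q1]00□ (head at position 1)
Step 6: δ(q1, 0) = (q1, 0, L)  ⊢  [q1]100□ (head at position 0)
Step 7: δ(q1, 1) = (q1, 1, L)  ⊢  [q1]□100□ (head at position -1)
Step 8: δ(q1, □) = (qA, □, R)  ⊢  □[qA]100□ (head at position 0)
The machine is in qA, so it halts and accepts.
Tape content when halted (ignoring surrounding blanks): 100

Final answer: Output: 100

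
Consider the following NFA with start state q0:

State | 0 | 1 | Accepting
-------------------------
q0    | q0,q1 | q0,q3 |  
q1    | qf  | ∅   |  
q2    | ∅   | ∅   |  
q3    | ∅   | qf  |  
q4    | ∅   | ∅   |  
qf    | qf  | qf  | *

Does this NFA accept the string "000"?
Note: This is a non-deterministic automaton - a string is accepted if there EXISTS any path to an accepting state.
Track the set of states the NFA could be in: start {q0}
Read '0': {q0} → {q0, q1}
Read '0': {q0, q1} → {q0, q1, qf}
Read '0': {q0, q1, qf} → {q0, q1, qf}
Final set {q0, q1, qf} contains accepting state(s) {qf} → accepted.

Final answer: Yes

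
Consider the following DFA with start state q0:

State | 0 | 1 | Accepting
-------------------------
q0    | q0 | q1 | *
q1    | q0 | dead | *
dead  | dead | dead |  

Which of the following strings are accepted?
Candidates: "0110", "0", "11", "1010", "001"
"0110": q0 → q0 → q1 → dead → dead; dead is not accepting → rejected
"0": q0 → q0; q0 is accepting → accepted
"11": q0 → q1 → dead; dead is not accepting → rejected
"1010": q0 → q1 → q0 → q1 → q0; q0 is accepting → accepted
"001": q0 → q0 → q0 → q1; q1 is accepting → accepted

Final answer: "0", "1010", "001"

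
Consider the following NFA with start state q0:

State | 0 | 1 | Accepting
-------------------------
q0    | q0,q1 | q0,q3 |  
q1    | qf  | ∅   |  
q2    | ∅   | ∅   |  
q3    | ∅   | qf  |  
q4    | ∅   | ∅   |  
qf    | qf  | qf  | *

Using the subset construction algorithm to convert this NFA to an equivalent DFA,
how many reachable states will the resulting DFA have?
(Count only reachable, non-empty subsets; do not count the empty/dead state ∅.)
Start subset: {q0}
{q0}: on 0 → {q0, q1}, on 1 → {q0, q3}
{q0, q1}: on 0 → {q0, q1, qf}, on 1 → {q0, q3}
{q0, q3}: on 0 → {q0, q1}, on 1 → {q0, q3, qf}
{q0, q1, qf}: on 0 → {q0, q1, qf}, on 1 → {q0, q3, qf}
{q0, q3, qf}: on 0 → {q0, q1, qf}, on 1 → {q0, q3, qf}
Reachable non-empty subsets: {q0}, {q0, q1}, {q0, q3}, {q0, q1, qf}, {q0, q3, qf} — 5 in total.

Final answer: 5 states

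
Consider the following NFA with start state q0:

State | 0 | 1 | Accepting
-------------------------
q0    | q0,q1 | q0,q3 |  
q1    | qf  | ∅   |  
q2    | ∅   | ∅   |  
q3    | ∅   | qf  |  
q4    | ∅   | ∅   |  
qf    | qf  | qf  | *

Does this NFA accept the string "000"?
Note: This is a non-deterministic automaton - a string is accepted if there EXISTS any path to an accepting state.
Track the set of states the NFA could be in: start {q0}
Read '0': {q0} → {q0, q1}
Read '0': {q0, q1} → {q0, q1, qf}
Read '0': {q0, q1, qf} → {q0, q1, qf}
Final set {q0, q1, qf} contains accepting state(s) {qf} → accepted.

Final answer: Yes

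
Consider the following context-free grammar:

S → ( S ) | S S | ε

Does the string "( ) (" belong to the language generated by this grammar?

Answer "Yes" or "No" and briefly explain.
Each production adds parentheses only in matched pairs (S → ( S )) or none at all, so every derived string has equally many '(' and ')'. The string ( ) ( has two '(' and one ')', so it cannot be derived.

Final answer: No - no valid derivation exists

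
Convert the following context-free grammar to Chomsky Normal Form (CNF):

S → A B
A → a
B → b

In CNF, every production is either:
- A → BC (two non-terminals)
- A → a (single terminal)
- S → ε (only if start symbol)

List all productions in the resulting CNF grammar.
The grammar has no ε-productions or unit productions to eliminate.
S → A B is already in CNF (two non-terminals) – keep it.
A → a is already in CNF (single terminal) – keep it.
B → b is already in CNF (single terminal) – keep it.
Resulting CNF grammar (3 productions): A → a; B → b; S → A B

Final answer: A → a; B → b; S → A B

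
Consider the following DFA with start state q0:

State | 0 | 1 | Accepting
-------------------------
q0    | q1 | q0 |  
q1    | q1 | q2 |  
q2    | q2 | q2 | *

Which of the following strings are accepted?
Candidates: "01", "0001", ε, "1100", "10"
"01": q0 → q1 → q2; q2 is accepting → accepted
"0001": q0 → q1 → q1 → q1 → q2; q2 is accepting → accepted
ε: q0; q0 is not accepting → rejected
"1100": q0 → q0 → q0 → q1 → q1; q1 is not accepting → rejected
"10": q0 → q0 → q1; q1 is not accepting → rejected

Final answer: "01", "0001"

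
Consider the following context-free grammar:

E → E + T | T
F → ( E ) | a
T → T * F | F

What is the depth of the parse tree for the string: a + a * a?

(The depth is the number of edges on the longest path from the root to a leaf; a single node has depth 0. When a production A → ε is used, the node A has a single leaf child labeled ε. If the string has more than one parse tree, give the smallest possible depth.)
The grammar is unambiguous; the parse tree of a + a * a is:
E → E + T at the root (depth 0).
  Left E (depth 1) → T (2) → F (3) → a (4).
  Right T (depth 1) → T * F; that T (2) → F (3) → a (4); F (2) → a (3).
The longest root-to-leaf paths have 4 edges.
Depth = 4.

Final answer: 4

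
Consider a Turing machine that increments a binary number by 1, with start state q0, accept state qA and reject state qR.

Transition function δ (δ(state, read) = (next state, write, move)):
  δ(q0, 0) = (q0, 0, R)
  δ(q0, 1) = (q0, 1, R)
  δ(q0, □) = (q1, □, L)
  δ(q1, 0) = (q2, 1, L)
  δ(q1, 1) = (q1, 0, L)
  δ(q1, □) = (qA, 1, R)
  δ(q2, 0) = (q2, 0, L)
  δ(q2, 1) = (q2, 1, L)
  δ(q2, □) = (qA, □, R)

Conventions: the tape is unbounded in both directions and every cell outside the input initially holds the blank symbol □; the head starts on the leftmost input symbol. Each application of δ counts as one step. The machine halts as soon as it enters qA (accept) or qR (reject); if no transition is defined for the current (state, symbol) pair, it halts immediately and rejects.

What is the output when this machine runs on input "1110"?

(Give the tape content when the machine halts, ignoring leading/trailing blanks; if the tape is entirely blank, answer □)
Step 0: [q0]1110 (head at position 0)
Step 1: δ(q0, 1) = (q0, 1, R)  ⊢  1[q0]110 (head at position 1)
Step 2: δ(q0, 1) = (q0, 1, R)  ⊢  11[q0]10 (head at position 2)
Step 3: δ(q0, 1) = (q0, 1, R)  ⊢  111[q0]0 (head at position 3)
Step 4: δ(q0, 0) = (q0, 0, R)  ⊢  1110[q0]□ (head at position 4)
Step 5: δ(q0, □) = (q1, □, L)  ⊢  111[q1]0□ (head at position 3)
Step 6: δ(q1, 0) = (q2, 1, L)  ⊢  11[q2]11□ (head at position 2)
Step 7: δ(q2, 1) = (q2, 1, L)  ⊢  1[q2]111□ (head at position 1)
Step 8: δ(q2, 1) = (q2, 1, L)  ⊢  [q2]1111□ (head at position 0)
Step 9: δ(q2, 1) = (q2, 1, L)  ⊢  [q2]□1111□ (head at position -1)
Step 10: δ(q2, □) = (qA, □, R)  ⊢  □[qA]1111□ (head at position 0)
The machine is in qA, so it halts and accepts.
Tape content when halted (ignoring surrounding blanks): 1111

Final answer: Output: 1111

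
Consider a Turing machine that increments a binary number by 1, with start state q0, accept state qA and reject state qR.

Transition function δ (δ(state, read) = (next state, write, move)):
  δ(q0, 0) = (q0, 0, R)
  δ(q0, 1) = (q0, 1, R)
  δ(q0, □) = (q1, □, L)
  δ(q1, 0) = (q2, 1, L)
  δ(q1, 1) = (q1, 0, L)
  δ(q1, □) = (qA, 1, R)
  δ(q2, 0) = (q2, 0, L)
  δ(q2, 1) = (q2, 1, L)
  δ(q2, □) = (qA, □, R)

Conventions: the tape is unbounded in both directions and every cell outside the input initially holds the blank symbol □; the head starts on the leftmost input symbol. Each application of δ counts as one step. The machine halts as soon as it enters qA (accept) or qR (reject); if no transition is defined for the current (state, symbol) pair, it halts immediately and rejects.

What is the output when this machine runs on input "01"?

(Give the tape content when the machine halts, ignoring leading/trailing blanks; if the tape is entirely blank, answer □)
Step 0: [q0]01 (head at position 0)
Step 1: δ(q0, 0) = (q0, 0, R)  ⊢  0[q0]1 (head at position 1)
Step 2: δ(q0, 1) = (q0, 1, R)  ⊢  01[q0]□ (head at position 2)
Step 3: δ(q0, □) = (q1, □, L)  ⊢  0[q1]1□ (head at position 1)
Step 4: δ(q1, 1) = (q1, 0, L)  ⊢  [q1]00□ (head at position 0)
Step 5: δ(q1, 0) = (q2, 1, L)  ⊢  [q2]□10□ (head at position -1)
Step 6: δ(q2, □) = (qA, □, R)  ⊢  □[qA]10□ (head at position 0)
The machine is in qA, so it halts and accepts.
Tape content when halted (ignoring surrounding blanks): 10

Final answer: Output: 10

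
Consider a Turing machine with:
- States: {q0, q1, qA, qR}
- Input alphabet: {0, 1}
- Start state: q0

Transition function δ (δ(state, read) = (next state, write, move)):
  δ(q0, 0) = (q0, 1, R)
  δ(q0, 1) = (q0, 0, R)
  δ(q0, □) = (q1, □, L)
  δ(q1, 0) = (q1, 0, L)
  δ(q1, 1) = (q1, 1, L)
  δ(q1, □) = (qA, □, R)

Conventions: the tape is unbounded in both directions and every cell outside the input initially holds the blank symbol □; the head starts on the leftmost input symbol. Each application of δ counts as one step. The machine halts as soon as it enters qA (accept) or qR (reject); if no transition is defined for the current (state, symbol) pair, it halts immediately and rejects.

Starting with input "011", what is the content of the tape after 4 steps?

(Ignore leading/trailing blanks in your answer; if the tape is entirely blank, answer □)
Step 0: [q0]011 (head at position 0)
Step 1: δ(q0, 0) = (q0, 1, R)  ⊢  1[q0]11 (head at position 1)
Step 2: δ(q0, 1) = (q0, 0, R)  ⊢  10[q0]1 (head at position 2)
Step 3: δ(q0, 1) = (q0, 0, R)  ⊢  100[q0]□ (head at position 3)
Step 4: δ(q0, □) = (q1, □, L)  ⊢  10[q1]0□ (head at position 2)
Tape after 4 steps (ignoring surrounding blanks): 100

Final answer: Tape: 100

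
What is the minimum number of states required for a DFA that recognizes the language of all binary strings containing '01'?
Language: binary strings containing '01'
Lower bound (Myhill–Nerode): the prefixes ε, 0, 01 are pairwise distinguishable:
  ε vs 01: suffix ε distinguishes them (ε is rejected, 01 is accepted)
  0 vs 01: suffix ε distinguishes them (0 is rejected, 01 is accepted)
  ε vs 0: suffix 1 distinguishes them (ε·1 = 1 is rejected, 0·1 = 01 is accepted)
So any DFA needs at least 3 states.
Upper bound: a DFA with 3 states exists (one state per class above: 'no progress', 'last symbol 0', and 'seen 01' (accepting sink)).
Minimum states: 3

Final answer: 3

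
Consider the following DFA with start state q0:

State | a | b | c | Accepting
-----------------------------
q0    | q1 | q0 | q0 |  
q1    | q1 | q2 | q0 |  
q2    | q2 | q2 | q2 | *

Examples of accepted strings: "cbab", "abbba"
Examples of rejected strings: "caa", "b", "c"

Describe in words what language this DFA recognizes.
strings over {a,b,c} containing 'ab' as substring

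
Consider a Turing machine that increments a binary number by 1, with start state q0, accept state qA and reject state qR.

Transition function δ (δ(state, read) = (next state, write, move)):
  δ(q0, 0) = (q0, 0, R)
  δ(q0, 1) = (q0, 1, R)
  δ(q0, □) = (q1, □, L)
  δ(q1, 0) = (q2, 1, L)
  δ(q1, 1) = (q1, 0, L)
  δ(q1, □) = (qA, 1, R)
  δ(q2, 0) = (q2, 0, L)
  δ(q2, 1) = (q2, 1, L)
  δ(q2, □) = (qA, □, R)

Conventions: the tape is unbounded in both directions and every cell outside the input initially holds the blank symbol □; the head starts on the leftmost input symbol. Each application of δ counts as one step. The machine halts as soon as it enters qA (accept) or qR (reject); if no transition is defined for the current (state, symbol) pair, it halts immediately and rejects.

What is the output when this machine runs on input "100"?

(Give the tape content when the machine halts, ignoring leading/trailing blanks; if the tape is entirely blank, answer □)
Step 0: [q0]100 (head at position 0)
Step 1: δ(q0, 1) = (q0, 1, R)  ⊢  1[q0]00 (head at position 1)
Step 2: δ(q0, 0) = (q0, 0, R)  ⊢  10[q0]0 (head at position 2)
Step 3: δ(q0, 0) = (q0, 0, R)  ⊢  100[q0]□ (head at position 3)
Step 4: δ(q0, □) = (q1, □, L)  ⊢  10[q1]0□ (head at position 2)
Step 5: δ(q1, 0) = (q2, 1, L)  ⊢  1[q2]01□ (head at position 1)
Step 6: δ(q2, 0) = (q2, 0, L)  ⊢  [q2]101□ (head at position 0)
Step 7: δ(q2, 1) = (q2, 1, L)  ⊢  [q2]□101□ (head at position -1)
Step 8: δ(q2, □) = (qA, □, R)  ⊢  □[qA]101□ (head at position 0)
The machine is in qA, so it halts and accepts.
Tape content when halted (ignoring surrounding blanks): 101

Final answer: Output: 101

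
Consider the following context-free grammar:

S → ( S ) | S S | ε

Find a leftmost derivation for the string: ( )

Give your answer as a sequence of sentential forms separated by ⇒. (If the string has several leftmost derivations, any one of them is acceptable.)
Start with S.
Step 1: the leftmost non-terminal is S; apply S → ( S ):  ( S )
Step 2: the leftmost non-terminal is S; apply S → ε:  ( )

Final answer: S ⇒ ( S ) ⇒ ( )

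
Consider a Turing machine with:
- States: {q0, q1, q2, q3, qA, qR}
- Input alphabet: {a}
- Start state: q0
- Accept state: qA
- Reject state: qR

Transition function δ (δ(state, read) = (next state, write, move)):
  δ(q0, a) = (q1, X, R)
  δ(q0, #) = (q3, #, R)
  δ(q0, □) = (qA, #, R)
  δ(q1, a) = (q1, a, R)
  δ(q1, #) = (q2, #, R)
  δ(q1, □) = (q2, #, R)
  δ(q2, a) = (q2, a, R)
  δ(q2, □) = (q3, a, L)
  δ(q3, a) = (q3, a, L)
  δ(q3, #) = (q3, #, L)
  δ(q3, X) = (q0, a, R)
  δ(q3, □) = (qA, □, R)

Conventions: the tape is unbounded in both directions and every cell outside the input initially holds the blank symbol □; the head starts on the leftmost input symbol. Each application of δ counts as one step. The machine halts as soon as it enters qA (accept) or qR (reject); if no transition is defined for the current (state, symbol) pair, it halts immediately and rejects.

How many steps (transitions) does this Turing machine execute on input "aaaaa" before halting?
Trace (configuration after each step, as tape_left[state]tape_right with head position):
Step 0: [q0]aaaaa (head at position 0)
Step 1: X[q1]aaaa (head 1)
Step 2: Xa[q1]aaa (head 2)
Step 3: Xaa[q1]aa (head 3)
Step 4: Xaaa[q1]a (head 4)
Step 5: Xaaaa[q1]□ (head 5)
Step 6: Xaaaa#[q2]□ (head 6)
Step 7: Xaaaa[q3]#a (head 5)
Step 8: Xaaa[q3]a#a (head 4)
Step 9: Xaa[q3]aa#a (head 3)
Step 10: Xa[q3]aaa#a (head 2)
Step 11: X[q3]aaaa#a (head 1)
Step 12: [q3]Xaaaa#a (head 0)
Step 13: a[q0]aaaa#a (head 1)
Step 14: aX[q1]aaa#a (head 2)
Step 15: aXa[q1]aa#a (head 3)
Step 16: aXaa[q1]a#a (head 4)
Step 17: aXaaa[q1]#a (head 5)
Step 18: aXaaa#[q2]a (head 6)
Step 19: aXaaa#a[q2]□ (head 7)
Step 20: aXaaa#[q3]aa (head 6)
Step 21: aXaaa[q3]#aa (head 5)
Step 22: aXaa[q3]a#aa (head 4)
Step 23: aXa[q3]aa#aa (head 3)
Step 24: aX[q3]aaa#aa (head 2)
Step 25: a[q3]Xaaa#aa (head 1)
Step 26: aa[q0]aaa#aa (head 2)
Step 27: aaX[q1]aa#aa (head 3)
Step 28: aaXa[q1]a#aa (head 4)
Step 29: aaXaa[q1]#aa (head 5)
Step 30: aaXaa#[q2]aa (head 6)
Step 31: aaXaa#a[q2]a (head 7)
Step 32: aaXaa#aa[q2]□ (head 8)
Step 33: aaXaa#a[q3]aa (head 7)
Step 34: aaXaa#[q3]aaa (head 6)
Step 35: aaXaa[q3]#aaa (head 5)
Step 36: aaXa[q3]a#aaa (head 4)
Step 37: aaX[q3]aa#aaa (head 3)
Step 38: aa[q3]Xaa#aaa (head 2)
Step 39: aaa[q0]aa#aaa (head 3)
Step 40: aaaX[q1]a#aaa (head 4)
Step 41: aaaXa[q1]#aaa (head 5)
Step 42: aaaXa#[q2]aaa (head 6)
Step 43: aaaXa#a[q2]aa (head 7)
Step 44: aaaXa#aa[q2]a (head 8)
Step 45: aaaXa#aaa[q2]□ (head 9)
Step 46: aaaXa#aa[q3]aa (head 8)
Step 47: aaaXa#a[q3]aaa (head 7)
Step 48: aaaXa#[q3]aaaa (head 6)
Step 49: aaaXa[q3]#aaaa (head 5)
Step 50: aaaX[q3]a#aaaa (head 4)
Step 51: aaa[q3]Xa#aaaa (head 3)
Step 52: aaaa[q0]a#aaaa (head 4)
Step 53: aaaaX[q1]#aaaa (head 5)
Step 54: aaaaX#[q2]aaaa (head 6)
Step 55: aaaaX#a[q2]aaa (head 7)
Step 56: aaaaX#aa[q2]aa (head 8)
Step 57: aaaaX#aaa[q2]a (head 9)
Step 58: aaaaX#aaaa[q2]□ (head 10)
Step 59: aaaaX#aaa[q3]aa (head 9)
Step 60: aaaaX#aa[q3]aaa (head 8)
Step 61: aaaaX#a[q3]aaaa (head 7)
Step 62: aaaaX#[q3]aaaaa (head 6)
Step 63: aaaaX[q3]#aaaaa (head 5)
Step 64: aaaa[q3]X#aaaaa (head 4)
Step 65: aaaaa[q0]#aaaaa (head 5)
Step 66: aaaaa#[q3]aaaaa (head 6)
Step 67: aaaaa[q3]#aaaaa (head 5)
Step 68: aaaa[q3]a#aaaaa (head 4)
Step 69: aaa[q3]aa#aaaaa (head 3)
Step 70: aa[q3]aaa#aaaaa (head 2)
Step 71: a[q3]aaaa#aaaaa (head 1)
Step 72: [q3]aaaaa#aaaaa (head 0)
Step 73: [q3]□aaaaa#aaaaa (head -1)
Step 74: □[qA]aaaaa#aaaaa (head 0)
The machine is in qA, so it halts and accepts.
Number of transitions executed: 74.

Final answer: 74 steps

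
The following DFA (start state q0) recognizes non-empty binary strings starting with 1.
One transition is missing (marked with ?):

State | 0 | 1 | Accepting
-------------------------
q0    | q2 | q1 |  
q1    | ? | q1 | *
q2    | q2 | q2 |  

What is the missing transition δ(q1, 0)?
q1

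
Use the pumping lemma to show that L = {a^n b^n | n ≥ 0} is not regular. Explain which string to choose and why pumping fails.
Language: L = {a^n b^n | n ≥ 0} (equal numbers of a's followed by b's)
Step 1: Assume for contradiction that L is regular, with pumping length p.
Step 2: Choose s = a^p b^p. Then s ∈ L (it has p a's followed by p b's) and |s| ≥ p.
Step 3: Consider any decomposition s = xyz with |xy| ≤ p and |y| > 0. Since |xy| ≤ p and the first p symbols of s are all a's, y = a^k for some k with 1 ≤ k ≤ p.
Step 4: Pumping up (i = 2): xy²z = a^(p+k) b^p, which has more a's than b's, so xy²z ∉ L.
This contradicts the pumping lemma, so L is not regular.

Final answer: Choose s = a^p b^p. Since |xy| ≤ p, y = a^k with k ≥ 1. Then xy²z = a^(p+k) b^p ∉ L.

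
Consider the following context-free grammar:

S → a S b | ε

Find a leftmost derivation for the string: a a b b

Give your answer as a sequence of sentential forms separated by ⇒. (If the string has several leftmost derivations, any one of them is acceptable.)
Start with S.
Step 1: the leftmost non-terminal is S; apply S → a S b:  a S b
Step 2: the leftmost non-terminal is S; apply S → a S b:  a a S b b
Step 3: the leftmost non-terminal is S; apply S → ε:  a a b b

Final answer: S ⇒ a S b ⇒ a a S b b ⇒ a a b b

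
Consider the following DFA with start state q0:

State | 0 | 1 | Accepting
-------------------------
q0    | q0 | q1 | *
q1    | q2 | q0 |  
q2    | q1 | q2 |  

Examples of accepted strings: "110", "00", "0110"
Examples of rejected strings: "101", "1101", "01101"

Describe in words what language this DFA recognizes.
binary numbers divisible by 3 (treating the string as a binary integer; leading zeros allowed, the empty string counts as 0)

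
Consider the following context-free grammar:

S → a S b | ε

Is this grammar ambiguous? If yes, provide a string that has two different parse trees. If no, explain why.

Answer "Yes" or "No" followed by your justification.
At every step exactly one production applies: if the remaining string to generate is non-empty it starts with a and ends with b, forcing S → a S b; if it is empty, S → ε is forced. Hence each string a^n b^n has exactly one derivation (S → a S b applied n times, then S → ε) and one parse tree.

Final answer: No - the grammar is unambiguous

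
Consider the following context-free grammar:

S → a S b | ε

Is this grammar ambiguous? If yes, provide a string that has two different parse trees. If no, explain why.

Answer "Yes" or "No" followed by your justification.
At every step exactly one production applies: if the remaining string to generate is non-empty it starts with a and ends with b, forcing S → a S b; if it is empty, S → ε is forced. Hence each string a^n b^n has exactly one derivation (S → a S b applied n times, then S → ε) and one parse tree.

Final answer: No - the grammar is unambiguous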